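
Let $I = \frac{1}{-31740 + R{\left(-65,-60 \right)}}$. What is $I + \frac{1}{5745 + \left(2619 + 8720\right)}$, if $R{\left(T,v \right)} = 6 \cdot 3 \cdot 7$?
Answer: $\frac{7265}{270046788} \approx 2.6903 \cdot 10^{-5}$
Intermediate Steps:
$R{\left(T,v \right)} = 126$ ($R{\left(T,v \right)} = 18 \cdot 7 = 126$)
$I = - \frac{1}{31614}$ ($I = \frac{1}{-31740 + 126} = \frac{1}{-31614} = - \frac{1}{31614} \approx -3.1632 \cdot 10^{-5}$)
$I + \frac{1}{5745 + \left(2619 + 8720\right)} = - \frac{1}{31614} + \frac{1}{5745 + \left(2619 + 8720\right)} = - \frac{1}{31614} + \frac{1}{5745 + 11339} = - \frac{1}{31614} + \frac{1}{17084} = \frac{7265}{270046788}$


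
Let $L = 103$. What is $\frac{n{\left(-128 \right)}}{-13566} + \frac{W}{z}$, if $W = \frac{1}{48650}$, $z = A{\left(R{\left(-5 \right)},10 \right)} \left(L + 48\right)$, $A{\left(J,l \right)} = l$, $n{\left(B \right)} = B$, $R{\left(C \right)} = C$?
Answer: $\frac{671648969}{71184193500} \approx 0.0094354$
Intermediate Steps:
$z = 1510$ ($z = 10 \left(103 + 48\right) = 10 \cdot 151 = 1510$)
$W = \frac{1}{48650} \approx 2.0555 \cdot 10^{-5}$
$\frac{n{\left(-128 \right)}}{-13566} + \frac{W}{z} = - \frac{128}{-13566} + \frac{1}{48650 \cdot 1510} = \left(-128\right) \left(- \frac{1}{13566}\right) + \frac{1}{48650} \cdot \frac{1}{1510} = \frac{64}{6783} + \frac{1}{73461500} = \frac{671648969}{71184193500}$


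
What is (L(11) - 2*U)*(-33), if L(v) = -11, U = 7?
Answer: 825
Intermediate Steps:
(L(11) - 2*U)*(-33) = (-11 - 2*7)*(-33) = (-11 - 14)*(-33) = -25*(-33) = 825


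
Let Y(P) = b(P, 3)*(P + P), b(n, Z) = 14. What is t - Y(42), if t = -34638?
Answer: -35814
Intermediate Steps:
Y(P) = 28*P (Y(P) = 14*(P + P) = 14*(2*P) = 28*P)
t - Y(42) = -34638 - 28*42 = -34638 - 1*1176 = -34638 - 1176 = -35814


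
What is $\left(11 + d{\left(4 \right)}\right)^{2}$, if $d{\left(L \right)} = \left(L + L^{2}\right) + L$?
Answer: $1225$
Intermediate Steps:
$d{\left(L \right)} = L^{2} + 2 L$
$\left(11 + d{\left(4 \right)}\right)^{2} = \left(11 + 4 \left(2 + 4\right)\right)^{2} = \left(11 + 4 \cdot 6\right)^{2} = \left(11 + 24\right)^{2} = 35^{2} = 1225$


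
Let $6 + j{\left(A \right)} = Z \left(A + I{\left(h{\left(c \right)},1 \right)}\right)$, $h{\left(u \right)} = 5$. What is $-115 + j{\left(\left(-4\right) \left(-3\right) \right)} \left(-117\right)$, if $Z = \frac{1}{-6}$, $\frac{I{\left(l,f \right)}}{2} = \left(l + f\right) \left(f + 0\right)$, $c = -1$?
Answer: $1055$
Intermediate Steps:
$I{\left(l,f \right)} = 2 f \left(f + l\right)$ ($I{\left(l,f \right)} = 2 \left(l + f\right) \left(f + 0\right) = 2 \left(f + l\right) f = 2 f \left(f + l\right)$)
$Z = - \frac{1}{6} \approx -0.16667$
$j{\left(A \right)} = -8 - \frac{A}{6}$ ($j{\left(A \right)} = -6 - \frac{A + 2 \cdot 1 \left(1 + 5\right)}{6} = -6 - \frac{A + 2 \cdot 1 \cdot 6}{6} = -6 - \frac{A + 12}{6} = -6 - \frac{12 + A}{6} = -6 - \left(2 + \frac{A}{6}\right) = -8 - \frac{A}{6}$)
$-115 + j{\left(\left(-4\right) \left(-3\right) \right)} \left(-117\right) = -115 + \left(-8 - \frac{\left(-4\right) \left(-3\right)}{6}\right) \left(-117\right) = -115 + \left(-8 - 2\right) \left(-117\right) = -115 - -1170 = -115 + 1170 = 1055$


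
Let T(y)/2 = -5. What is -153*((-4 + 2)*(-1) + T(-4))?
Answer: 1224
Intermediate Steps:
T(y) = -10 (T(y) = 2*(-5) = -10)
-153*((-4 + 2)*(-1) + T(-4)) = -153*((-4 + 2)*(-1) - 10) = -153*(-2*(-1) - 10) = -153*(2 - 10) = -153*(-8) = 1224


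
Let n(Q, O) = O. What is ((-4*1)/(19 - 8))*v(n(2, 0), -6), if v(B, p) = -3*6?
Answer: 72/11 ≈ 6.5455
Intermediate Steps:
v(B, p) = -18
((-4*1)/(19 - 8))*v(n(2, 0), -6) = ((-4*1)/(19 - 8))*(-18) = (-4/11)*(-18) = ((1/11)*(-4))*(-18) = -4/11*(-18) = 72/11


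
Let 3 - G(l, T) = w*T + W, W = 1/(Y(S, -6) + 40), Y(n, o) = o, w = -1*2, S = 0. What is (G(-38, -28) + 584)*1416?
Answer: 12781524/17 ≈ 7.5185e+5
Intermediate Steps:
w = -2
W = 1/34 (W = 1/(-6 + 40) = 1/34 ≈ 0.029412)
G(l, T) = 101/34 + 2*T (G(l, T) = 3 - (-2*T + 1/34) = 3 - (1/34 - 2*T) = 3 + (-1/34 + 2*T) = 101/34 + 2*T)
(G(-38, -28) + 584)*1416 = ((101/34 + 2*(-28)) + 584)*1416 = ((101/34 - 56) + 584)*1416 = (-1803/34 + 584)*1416 = (18053/34)*1416 = 12781524/17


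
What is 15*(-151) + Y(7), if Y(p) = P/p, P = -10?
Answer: -15865/7 ≈ -2266.4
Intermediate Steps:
Y(p) = -10/p
15*(-151) + Y(7) = 15*(-151) - 10/7 = -2265 - 10*⅐ = -2265 - 10/7 = -15865/7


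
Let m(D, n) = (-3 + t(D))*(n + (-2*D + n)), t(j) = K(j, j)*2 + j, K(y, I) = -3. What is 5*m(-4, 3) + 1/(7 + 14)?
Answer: -19109/21 ≈ -909.95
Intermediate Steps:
t(j) = -6 + j (t(j) = -3*2 + j = -6 + j)
m(D, n) = (-9 + D)*(-2*D + 2*n) (m(D, n) = (-3 + (-6 + D))*(n + (-2*D + n)) = (-9 + D)*(n + (n - 2*D)) = (-9 + D)*(-2*D + 2*n))
5*m(-4, 3) + 1/(7 + 14) = 5*(-18*3 - 2*(-4)**2 + 18*(-4) + 2*(-4)*3) + 1/(7 + 14) = 5*(-54 - 2*16 - 72 - 24) + 1/21 = 5*(-54 - 32 - 72 - 24) + 1/21 = 5*(-182) + 1/21 = -910 + 1/21 = -19109/21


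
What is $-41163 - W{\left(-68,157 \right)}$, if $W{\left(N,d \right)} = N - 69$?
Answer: $-41026$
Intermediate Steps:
$W{\left(N,d \right)} = -69 + N$ ($W{\left(N,d \right)} = N - 69 = -69 + N$)
$-41163 - W{\left(-68,157 \right)} = -41163 - \left(-69 - 68\right) = -41163 - -137 = -41163 + 137 = -41026$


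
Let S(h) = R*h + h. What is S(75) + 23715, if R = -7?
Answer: 23265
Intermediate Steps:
S(h) = -6*h (S(h) = -7*h + h = -6*h)
S(75) + 23715 = -6*75 + 23715 = -450 + 23715 = 23265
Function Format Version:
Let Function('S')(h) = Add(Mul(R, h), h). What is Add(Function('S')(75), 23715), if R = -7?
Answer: 23265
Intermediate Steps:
Function('S')(h) = Mul(-6, h) (Function('S')(h) = Add(Mul(-7, h), h) = Mul(-6, h))
Add(Function('S')(75), 23715) = Add(Mul(-6, 75), 23715) = Add(-450, 23715) = 23265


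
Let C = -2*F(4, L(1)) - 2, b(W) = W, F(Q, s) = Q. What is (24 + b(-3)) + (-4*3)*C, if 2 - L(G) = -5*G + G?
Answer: 141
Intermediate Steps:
L(G) = 2 + 4*G (L(G) = 2 - (-5*G + G) = 2 - (-4)*G = 2 + 4*G)
C = -10 (C = -2*4 - 2 = -8 - 2 = -10)
(24 + b(-3)) + (-4*3)*C = (24 - 3) - 4*3*(-10) = 21 - 12*(-10) = 21 + 120 = 141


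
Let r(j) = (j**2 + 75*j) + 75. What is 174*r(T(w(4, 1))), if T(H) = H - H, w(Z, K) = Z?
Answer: 13050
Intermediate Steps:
T(H) = 0
r(j) = 75 + j**2 + 75*j
174*r(T(w(4, 1))) = 174*(75 + 0**2 + 75*0) = 174*(75 + 0 + 0) = 174*75 = 13050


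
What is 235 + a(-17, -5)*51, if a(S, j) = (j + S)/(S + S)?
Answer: 268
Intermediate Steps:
a(S, j) = (S + j)/(2*S) (a(S, j) = (S + j)/((2*S)) = (S + j)*(1/(2*S)) = (S + j)/(2*S))
235 + a(-17, -5)*51 = 235 + ((1/2)*(-17 - 5)/(-17))*51 = 235 + ((1/2)*(-1/17)*(-22))*51 = 235 + (11/17)*51 = 235 + 33 = 268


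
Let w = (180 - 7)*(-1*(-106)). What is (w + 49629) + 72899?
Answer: 140866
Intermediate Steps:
w = 18338 (w = 173*106 = 18338)
(w + 49629) + 72899 = (18338 + 49629) + 72899 = 67967 + 72899 = 140866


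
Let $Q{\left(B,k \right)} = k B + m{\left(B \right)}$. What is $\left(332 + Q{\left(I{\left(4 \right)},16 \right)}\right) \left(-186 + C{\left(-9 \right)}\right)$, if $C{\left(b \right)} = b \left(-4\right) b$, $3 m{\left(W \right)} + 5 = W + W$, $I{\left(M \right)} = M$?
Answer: $-202470$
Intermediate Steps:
$m{\left(W \right)} = - \frac{5}{3} + \frac{2 W}{3}$ ($m{\left(W \right)} = - \frac{5}{3} + \frac{W + W}{3} = - \frac{5}{3} + \frac{2 W}{3}$)
$Q{\left(B,k \right)} = - \frac{5}{3} + \frac{2 B}{3} + B k$ ($Q{\left(B,k \right)} = k B + \left(- \frac{5}{3} + \frac{2 B}{3}\right) = B k + \left(- \frac{5}{3} + \frac{2 B}{3}\right) = - \frac{5}{3} + \frac{2 B}{3} + B k$)
$C{\left(b \right)} = - 4 b^{2}$ ($C{\left(b \right)} = - 4 b b = - 4 b^{2}$)
$\left(332 + Q{\left(I{\left(4 \right)},16 \right)}\right) \left(-186 + C{\left(-9 \right)}\right) = \left(332 + \left(- \frac{5}{3} + \frac{2}{3} \cdot 4 + 4 \cdot 16\right)\right) \left(-186 - 4 \left(-9\right)^{2}\right) = \left(332 + \left(- \frac{5}{3} + \frac{8}{3} + 64\right)\right) \left(-186 - 324\right) = \left(332 + 65\right) \left(-186 - 324\right) = 397 \left(-510\right) = -202470$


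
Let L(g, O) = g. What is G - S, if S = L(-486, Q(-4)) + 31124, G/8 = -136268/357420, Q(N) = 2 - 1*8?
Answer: -2737931026/89355 ≈ -30641.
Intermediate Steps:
Q(N) = -6 (Q(N) = 2 - 8 = -6)
G = -272536/89355 (G = 8*(-136268/357420) = 8*(-136268*1/357420) = 8*(-34067/89355) = -272536/89355 ≈ -3.0500)
S = 30638 (S = -486 + 31124 = 30638)
G - S = -272536/89355 - 1*30638 = -272536/89355 - 30638 = -2737931026/89355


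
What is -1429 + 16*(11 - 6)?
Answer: -1349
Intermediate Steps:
-1429 + 16*(11 - 6) = -1429 + 16*5 = -1429 + 80 = -1349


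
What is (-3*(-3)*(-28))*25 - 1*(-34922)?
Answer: 28622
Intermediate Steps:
(-3*(-3)*(-28))*25 - 1*(-34922) = (9*(-28))*25 + 34922 = -252*25 + 34922 = -6300 + 34922 = 28622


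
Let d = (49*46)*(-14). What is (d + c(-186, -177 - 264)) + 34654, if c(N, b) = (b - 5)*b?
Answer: 199784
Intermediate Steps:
d = -31556 (d = 2254*(-14) = -31556)
c(N, b) = b*(-5 + b) (c(N, b) = (-5 + b)*b = b*(-5 + b))
(d + c(-186, -177 - 264)) + 34654 = (-31556 + (-177 - 264)*(-5 + (-177 - 264))) + 34654 = (-31556 - 441*(-5 - 441)) + 34654 = (-31556 - 441*(-446)) + 34654 = (-31556 + 196686) + 34654 = 165130 + 34654 = 199784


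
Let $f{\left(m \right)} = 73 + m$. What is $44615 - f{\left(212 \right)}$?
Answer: $44330$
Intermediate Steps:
$44615 - f{\left(212 \right)} = 44615 - \left(73 + 212\right) = 44615 - 285 = 44330$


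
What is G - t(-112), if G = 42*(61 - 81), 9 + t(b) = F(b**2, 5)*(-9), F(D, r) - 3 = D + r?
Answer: 112137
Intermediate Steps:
F(D, r) = 3 + D + r (F(D, r) = 3 + (D + r) = 3 + D + r)
t(b) = -81 - 9*b**2 (t(b) = -9 + (3 + b**2 + 5)*(-9) = -9 + (8 + b**2)*(-9) = -9 + (-72 - 9*b**2) = -81 - 9*b**2)
G = -840 (G = 42*(-20) = -840)
G - t(-112) = -840 - (-81 - 9*(-112)**2) = -840 - (-81 - 9*12544) = -840 - (-81 - 112896) = -840 - 1*(-112977) = -840 + 112977 = 112137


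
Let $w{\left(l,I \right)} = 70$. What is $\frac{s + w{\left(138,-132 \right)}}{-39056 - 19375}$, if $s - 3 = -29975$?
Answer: $\frac{29902}{58431} \approx 0.51175$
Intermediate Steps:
$s = -29972$ ($s = 3 - 29975 = -29972$)
$\frac{s + w{\left(138,-132 \right)}}{-39056 - 19375} = \frac{-29972 + 70}{-39056 - 19375} = - \frac{29902}{-58431} = \left(-29902\right) \left(- \frac{1}{58431}\right) = \frac{29902}{58431}$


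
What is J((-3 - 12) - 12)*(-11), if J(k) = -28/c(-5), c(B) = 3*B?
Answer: -308/15 ≈ -20.533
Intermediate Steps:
J(k) = 28/15 (J(k) = -28/(3*(-5)) = -28/(-15) = -28*(-1/15) = 28/15)
J((-3 - 12) - 12)*(-11) = (28/15)*(-11) = -308/15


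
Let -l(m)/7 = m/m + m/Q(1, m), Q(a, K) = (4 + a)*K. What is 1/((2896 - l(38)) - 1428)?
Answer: 5/7382 ≈ 0.00067732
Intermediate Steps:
Q(a, K) = K*(4 + a)
l(m) = -42/5 (l(m) = -7*(m/m + m/((m*(4 + 1)))) = -7*(1 + m/((m*5))) = -7*(1 + m/((5*m))) = -7*(1 + m*(1/(5*m))) = -7*(1 + ⅕) = -7*6/5 = -42/5)
1/((2896 - l(38)) - 1428) = 1/((2896 - 1*(-42/5)) - 1428) = 1/((2896 + 42/5) - 1428) = 1/(14522/5 - 1428) = 1/(7382/5) = 5/7382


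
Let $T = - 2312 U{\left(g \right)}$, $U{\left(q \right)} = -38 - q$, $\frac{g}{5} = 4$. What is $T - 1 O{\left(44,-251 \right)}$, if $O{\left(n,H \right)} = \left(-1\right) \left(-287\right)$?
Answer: $133809$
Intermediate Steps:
$g = 20$ ($g = 5 \cdot 4 = 20$)
$O{\left(n,H \right)} = 287$
$T = 134096$ ($T = - 2312 \left(-38 - 20\right) = \left(-2312\right) \left(-58\right) = 134096$)
$T - 1 O{\left(44,-251 \right)} = 134096 - 1 \cdot 287 = 134096 - 287 = 133809$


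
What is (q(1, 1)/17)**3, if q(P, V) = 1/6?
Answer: 1/1061208 ≈ 9.4232e-7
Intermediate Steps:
q(P, V) = 1/6
(q(1, 1)/17)**3 = ((1/6)/17)**3 = ((1/6)*(1/17))**3 = (1/102)**3 = 1/1061208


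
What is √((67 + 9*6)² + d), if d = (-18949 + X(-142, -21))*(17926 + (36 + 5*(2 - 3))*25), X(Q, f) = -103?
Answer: I*√356276811 ≈ 18875.0*I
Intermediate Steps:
d = -356291452 (d = (-18949 - 103)*(17926 + (36 + 5*(2 - 3))*25) = -19052*(17926 + (36 + 5*(-1))*25) = -19052*(17926 + (36 - 5)*25) = -19052*(17926 + 31*25) = -19052*(17926 + 775) = -19052*18701 = -356291452)
√((67 + 9*6)² + d) = √((67 + 9*6)² - 356291452) = √((67 + 54)² - 356291452) = √(121² - 356291452) = √(14641 - 356291452) = √(-356276811) = I*√356276811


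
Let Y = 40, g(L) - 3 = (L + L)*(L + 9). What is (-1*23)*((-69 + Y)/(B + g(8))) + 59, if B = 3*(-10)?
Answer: 15122/245 ≈ 61.722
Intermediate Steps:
g(L) = 3 + 2*L*(9 + L) (g(L) = 3 + (L + L)*(L + 9) = 3 + (2*L)*(9 + L) = 3 + 2*L*(9 + L))
B = -30
(-1*23)*((-69 + Y)/(B + g(8))) + 59 = (-1*23)*((-69 + 40)/(-30 + (3 + 2*8² + 18*8))) + 59 = -(-667)/(-30 + (3 + 2*64 + 144)) + 59 = -(-667)/(-30 + (3 + 128 + 144)) + 59 = -(-667)/(-30 + 275) + 59 = -(-667)/245 + 59 = -23*(-29/245) + 59 = 667/245 + 59 = 15122/245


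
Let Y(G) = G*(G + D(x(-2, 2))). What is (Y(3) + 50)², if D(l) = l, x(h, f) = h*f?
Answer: 2209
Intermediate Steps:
x(h, f) = f*h
Y(G) = G*(-4 + G) (Y(G) = G*(G + 2*(-2)) = G*(G - 4) = G*(-4 + G))
(Y(3) + 50)² = (3*(-4 + 3) + 50)² = (3*(-1) + 50)² = (-3 + 50)² = 47² = 2209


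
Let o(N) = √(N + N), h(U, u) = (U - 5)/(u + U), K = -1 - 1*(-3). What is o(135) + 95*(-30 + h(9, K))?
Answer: -30970/11 + 3*√30 ≈ -2799.0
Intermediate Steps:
K = 2 (K = -1 + 3 = 2)
h(U, u) = (-5 + U)/(U + u)
o(N) = √2*√N (o(N) = √(2*N) = √2*√N)
o(135) + 95*(-30 + h(9, K)) = √2*√135 + 95*(-30 + (-5 + 9)/(9 + 2)) = √2*(3*√15) + 95*(-30 + 4/11) = 3*√30 + 95*(-30 + (1/11)*4) = 3*√30 + 95*(-30 + 4/11) = 3*√30 + 95*(-326/11) = 3*√30 - 30970/11 = -30970/11 + 3*√30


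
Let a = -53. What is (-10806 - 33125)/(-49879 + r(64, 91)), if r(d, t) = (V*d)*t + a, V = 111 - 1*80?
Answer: -43931/130612 ≈ -0.33635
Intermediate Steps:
V = 31 (V = 111 - 80 = 31)
r(d, t) = -53 + 31*d*t (r(d, t) = (31*d)*t - 53 = 31*d*t - 53 = -53 + 31*d*t)
(-10806 - 33125)/(-49879 + r(64, 91)) = (-10806 - 33125)/(-49879 + (-53 + 31*64*91)) = -43931/(-49879 + (-53 + 180544)) = -43931/(-49879 + 180491) = -43931/130612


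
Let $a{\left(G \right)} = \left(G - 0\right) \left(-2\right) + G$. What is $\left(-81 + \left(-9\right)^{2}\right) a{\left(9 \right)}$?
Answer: $0$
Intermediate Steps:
$a{\left(G \right)} = - G$ ($a{\left(G \right)} = \left(G + 0\right) \left(-2\right) + G = G \left(-2\right) + G = - 2 G + G = - G$)
$\left(-81 + \left(-9\right)^{2}\right) a{\left(9 \right)} = \left(-81 + \left(-9\right)^{2}\right) \left(\left(-1\right) 9\right) = \left(-81 + 81\right) \left(-9\right) = 0 \left(-9\right) = 0$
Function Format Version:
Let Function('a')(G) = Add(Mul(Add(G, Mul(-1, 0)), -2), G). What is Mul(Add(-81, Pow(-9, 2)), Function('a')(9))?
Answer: 0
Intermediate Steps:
Function('a')(G) = Mul(-1, G) (Function('a')(G) = Add(Mul(Add(G, 0), -2), G) = Add(Mul(G, -2), G) = Add(Mul(-2, G), G) = Mul(-1, G))
Mul(Add(-81, Pow(-9, 2)), Function('a')(9)) = Mul(Add(-81, Pow(-9, 2)), Mul(-1, 9)) = Mul(Add(-81, 81), -9) = Mul(0, -9) = 0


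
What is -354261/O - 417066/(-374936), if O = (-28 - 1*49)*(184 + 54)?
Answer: 35117088453/1717769284 ≈ 20.443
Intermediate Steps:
O = -18326 (O = (-28 - 49)*238 = -77*238 = -18326)
-354261/O - 417066/(-374936) = -354261/(-18326) - 417066/(-374936) = -354261*(-1/18326) - 417066*(-1/374936) = 354261/18326 + 208533/187468 = 35117088453/1717769284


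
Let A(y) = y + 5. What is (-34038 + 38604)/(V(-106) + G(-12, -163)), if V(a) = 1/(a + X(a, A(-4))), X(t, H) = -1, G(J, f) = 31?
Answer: 244281/1658 ≈ 147.33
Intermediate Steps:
A(y) = 5 + y
V(a) = 1/(-1 + a) (V(a) = 1/(a - 1) = 1/(-1 + a))
(-34038 + 38604)/(V(-106) + G(-12, -163)) = (-34038 + 38604)/(1/(-1 - 106) + 31) = 4566/(1/(-107) + 31) = 4566/(-1/107 + 31) = 4566/(3316/107) = 4566*(107/3316) = 244281/1658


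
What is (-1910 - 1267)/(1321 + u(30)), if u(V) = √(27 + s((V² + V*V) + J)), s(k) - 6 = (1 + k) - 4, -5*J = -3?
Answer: -20984085/8716052 + 28593*√565/8716052 ≈ -2.3295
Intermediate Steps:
J = ⅗ (J = -⅕*(-3) = ⅗ ≈ 0.60000)
s(k) = 3 + k (s(k) = 6 + ((1 + k) - 4) = 6 + (-3 + k) = 3 + k)
u(V) = √(153/5 + 2*V²) (u(V) = √(27 + (3 + ((V² + V*V) + ⅗))) = √(27 + (3 + ((V² + V²) + ⅗))) = √(27 + (3 + (2*V² + ⅗))) = √(27 + (3 + (⅗ + 2*V²))) = √(27 + (18/5 + 2*V²)) = √(153/5 + 2*V²))
(-1910 - 1267)/(1321 + u(30)) = (-1910 - 1267)/(1321 + √(765 + 50*30²)/5) = -3177/(1321 + √(765 + 50*900)/5) = -3177/(1321 + √(765 + 45000)/5) = -3177/(1321 + √45765/5) = -3177/(1321 + (9*√565)/5) = -3177/(1321 + 9*√565/5)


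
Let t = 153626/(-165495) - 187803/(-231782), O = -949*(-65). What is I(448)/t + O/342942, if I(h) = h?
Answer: -535734985291561295/141145076876934 ≈ -3795.6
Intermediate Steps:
O = 61685
t = -411571277/3487160190 (t = 153626*(-1/165495) - 187803*(-1/231782) = -13966/15045 + 187803/231782 = -411571277/3487160190 ≈ -0.11802)
I(448)/t + O/342942 = 448/(-411571277/3487160190) + 61685/342942 = 448*(-3487160190/411571277) + 61685*(1/342942) = -1562247765120/411571277 + 61685/342942 = -535734985291561295/141145076876934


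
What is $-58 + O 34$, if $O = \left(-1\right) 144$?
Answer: $-4954$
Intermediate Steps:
$O = -144$
$-58 + O 34 = -58 - 4896 = -4954$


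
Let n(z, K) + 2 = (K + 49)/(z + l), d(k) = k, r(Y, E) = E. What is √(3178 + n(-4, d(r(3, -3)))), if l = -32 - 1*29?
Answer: √13415610/65 ≈ 56.350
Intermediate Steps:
l = -61 (l = -32 - 29 = -61)
n(z, K) = -2 + (49 + K)/(-61 + z) (n(z, K) = -2 + (K + 49)/(z - 61) = -2 + (49 + K)/(-61 + z))
√(3178 + n(-4, d(r(3, -3)))) = √(3178 + (171 - 3 - 2*(-4))/(-61 - 4)) = √(3178 + (171 - 3 + 8)/(-65)) = √(3178 - 1/65*176) = √(3178 - 176/65) = √(206394/65) = √13415610/65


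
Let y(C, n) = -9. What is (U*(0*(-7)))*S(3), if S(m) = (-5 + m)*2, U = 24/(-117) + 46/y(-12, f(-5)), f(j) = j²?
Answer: 0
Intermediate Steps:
U = -622/117 (U = 24/(-117) + 46/(-9) = 24*(-1/117) + 46*(-⅑) = -8/39 - 46/9 = -622/117 ≈ -5.3162)
S(m) = -10 + 2*m
(U*(0*(-7)))*S(3) = (-0*(-7))*(-10 + 2*3) = (-622/117*0)*(-10 + 6) = 0*(-4) = 0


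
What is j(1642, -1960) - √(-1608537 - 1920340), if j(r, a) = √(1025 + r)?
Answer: √2667 - I*√3528877 ≈ 51.643 - 1878.5*I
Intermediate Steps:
j(1642, -1960) - √(-1608537 - 1920340) = √(1025 + 1642) - √(-1608537 - 1920340) = √2667 - √(-3528877) = √2667 - I*√3528877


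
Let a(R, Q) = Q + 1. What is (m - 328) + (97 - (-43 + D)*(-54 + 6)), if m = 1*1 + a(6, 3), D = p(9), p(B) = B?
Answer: -1858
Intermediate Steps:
a(R, Q) = 1 + Q
D = 9
m = 5 (m = 1*1 + (1 + 3) = 1 + 4 = 5)
(m - 328) + (97 - (-43 + D)*(-54 + 6)) = (5 - 328) + (97 - (-43 + 9)*(-54 + 6)) = -323 + (97 - (-34)*(-48)) = -323 + (97 - 1*1632) = -323 + (97 - 1632) = -323 - 1535 = -1858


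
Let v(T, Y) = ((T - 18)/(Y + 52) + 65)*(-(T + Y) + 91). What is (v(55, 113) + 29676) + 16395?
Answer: 615731/15 ≈ 41049.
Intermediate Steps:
v(T, Y) = (65 + (-18 + T)/(52 + Y))*(91 - T - Y) (v(T, Y) = ((-18 + T)/(52 + Y) + 65)*((-T - Y) + 91) = ((-18 + T)/(52 + Y) + 65)*(91 - T - Y) = (65 + (-18 + T)/(52 + Y))*(91 - T - Y))
(v(55, 113) + 29676) + 16395 = ((305942 - 1*55² - 3271*55 - 65*113² + 2553*113 - 66*55*113)/(52 + 113) + 29676) + 16395 = ((305942 - 1*3025 - 179905 - 65*12769 + 288489 - 410190)/165 + 29676) + 16395 = ((305942 - 3025 - 179905 - 829985 + 288489 - 410190)/165 + 29676) + 16395 = ((1/165)*(-828674) + 29676) + 16395 = (-75334/15 + 29676) + 16395 = 369806/15 + 16395 = 615731/15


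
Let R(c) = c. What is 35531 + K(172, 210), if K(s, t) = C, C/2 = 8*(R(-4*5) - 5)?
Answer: 35131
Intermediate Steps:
C = -400 (C = 2*(8*(-4*5 - 5)) = 2*(8*(-20 - 5)) = 2*(8*(-25)) = 2*(-200) = -400)
K(s, t) = -400
35531 + K(172, 210) = 35531 - 400 = 35131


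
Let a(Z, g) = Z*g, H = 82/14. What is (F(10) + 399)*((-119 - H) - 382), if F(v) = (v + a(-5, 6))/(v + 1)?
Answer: -15501212/77 ≈ -2.0131e+5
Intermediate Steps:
H = 41/7 (H = 82*(1/14) = 41/7 ≈ 5.8571)
F(v) = (-30 + v)/(1 + v) (F(v) = (v - 5*6)/(v + 1) = (v - 30)/(1 + v) = (-30 + v)/(1 + v))
(F(10) + 399)*((-119 - H) - 382) = ((-30 + 10)/(1 + 10) + 399)*((-119 - 1*41/7) - 382) = (-20/11 + 399)*((-119 - 41/7) - 382) = ((1/11)*(-20) + 399)*(-874/7 - 382) = (-20/11 + 399)*(-3548/7) = (4369/11)*(-3548/7) = -15501212/77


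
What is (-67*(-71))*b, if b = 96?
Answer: 456672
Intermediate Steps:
(-67*(-71))*b = -67*(-71)*96 = 4757*96 = 456672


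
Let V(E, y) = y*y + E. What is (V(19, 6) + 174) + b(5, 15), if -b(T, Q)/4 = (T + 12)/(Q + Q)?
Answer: 3401/15 ≈ 226.73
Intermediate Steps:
V(E, y) = E + y² (V(E, y) = y² + E = E + y²)
b(T, Q) = -2*(12 + T)/Q (b(T, Q) = -4*(T + 12)/(Q + Q) = -4*(12 + T)/(2*Q) = -4*(12 + T)*1/(2*Q) = -2*(12 + T)/Q)
(V(19, 6) + 174) + b(5, 15) = ((19 + 6²) + 174) + 2*(-12 - 1*5)/15 = ((19 + 36) + 174) + 2*(1/15)*(-12 - 5) = (55 + 174) + 2*(1/15)*(-17) = 229 - 34/15 = 3401/15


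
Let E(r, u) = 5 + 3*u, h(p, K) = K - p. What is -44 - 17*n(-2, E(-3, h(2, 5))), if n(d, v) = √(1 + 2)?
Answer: -44 - 17*√3 ≈ -73.445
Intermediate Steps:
n(d, v) = √3
-44 - 17*n(-2, E(-3, h(2, 5))) = -44 - 17*√3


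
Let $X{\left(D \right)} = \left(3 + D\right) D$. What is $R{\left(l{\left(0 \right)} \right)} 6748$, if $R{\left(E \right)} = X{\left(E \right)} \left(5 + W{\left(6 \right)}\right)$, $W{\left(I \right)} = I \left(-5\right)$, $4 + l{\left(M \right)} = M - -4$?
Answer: $0$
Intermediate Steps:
$l{\left(M \right)} = M$ ($l{\left(M \right)} = -4 + \left(M - -4\right) = -4 + \left(M + 4\right) = -4 + \left(4 + M\right) = M$)
$X{\left(D \right)} = D \left(3 + D\right)$
$W{\left(I \right)} = - 5 I$
$R{\left(E \right)} = - 25 E \left(3 + E\right)$ ($R{\left(E \right)} = E \left(3 + E\right) \left(5 - 30\right) = E \left(3 + E\right) \left(-25\right) = - 25 E \left(3 + E\right)$)
$R{\left(l{\left(0 \right)} \right)} 6748 = \left(-25\right) 0 \left(3 + 0\right) 6748 = \left(-25\right) 0 \cdot 3 \cdot 6748 = 0 \cdot 6748 = 0$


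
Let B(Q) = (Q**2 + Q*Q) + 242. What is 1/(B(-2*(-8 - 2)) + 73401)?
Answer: 1/74443 ≈ 1.3433e-5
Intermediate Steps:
B(Q) = 242 + 2*Q**2 (B(Q) = (Q**2 + Q**2) + 242 = 2*Q**2 + 242 = 242 + 2*Q**2)
1/(B(-2*(-8 - 2)) + 73401) = 1/((242 + 2*(-2*(-8 - 2))**2) + 73401) = 1/((242 + 2*(-2*(-10))**2) + 73401) = 1/((242 + 2*20**2) + 73401) = 1/((242 + 2*400) + 73401) = 1/((242 + 800) + 73401) = 1/(1042 + 73401) = 1/74443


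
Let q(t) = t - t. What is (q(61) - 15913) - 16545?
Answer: -32458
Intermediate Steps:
q(t) = 0
(q(61) - 15913) - 16545 = (0 - 15913) - 16545 = -15913 - 16545 = -32458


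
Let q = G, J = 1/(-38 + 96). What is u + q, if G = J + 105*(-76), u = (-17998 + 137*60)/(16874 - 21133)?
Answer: -1970664177/247022 ≈ -7977.7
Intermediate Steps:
u = 9778/4259 (u = (-17998 + 8220)/(-4259) = -9778*(-1/4259) = 9778/4259 ≈ 2.2958)
J = 1/58 ≈ 0.017241
G = -462839/58 (G = 1/58 + 105*(-76) = 1/58 - 7980 = -462839/58 ≈ -7980.0)
q = -462839/58 ≈ -7980.0
u + q = 9778/4259 - 462839/58 = -1970664177/247022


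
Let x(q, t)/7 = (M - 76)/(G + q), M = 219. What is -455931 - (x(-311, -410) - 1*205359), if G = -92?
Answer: -7767655/31 ≈ -2.5057e+5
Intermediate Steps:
x(q, t) = 1001/(-92 + q) (x(q, t) = 7*((219 - 76)/(-92 + q)) = 7*(143/(-92 + q)) = 1001/(-92 + q))
-455931 - (x(-311, -410) - 1*205359) = -455931 - (1001/(-92 - 311) - 1*205359) = -455931 - (1001/(-403) - 205359) = -455931 - (1001*(-1/403) - 205359) = -455931 - (-77/31 - 205359) = -455931 - 1*(-6366206/31) = -455931 + 6366206/31 = -7767655/31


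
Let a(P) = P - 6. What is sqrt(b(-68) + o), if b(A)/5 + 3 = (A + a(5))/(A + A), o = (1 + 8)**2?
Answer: sqrt(316914)/68 ≈ 8.2787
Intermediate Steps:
a(P) = -6 + P
o = 81 (o = 9**2 = 81)
b(A) = -15 + 5*(-1 + A)/(2*A) (b(A) = -15 + 5*((A + (-6 + 5))/(A + A)) = -15 + 5*((A - 1)/((2*A))) = -15 + 5*((-1 + A)*(1/(2*A))) = -15 + 5*((-1 + A)/(2*A)) = -15 + 5*(-1 + A)/(2*A))
sqrt(b(-68) + o) = sqrt((5/2)*(-1 - 5*(-68))/(-68) + 81) = sqrt((5/2)*(-1/68)*(-1 + 340) + 81) = sqrt((5/2)*(-1/68)*339 + 81) = sqrt(-1695/136 + 81) = sqrt(9321/136) = sqrt(316914)/68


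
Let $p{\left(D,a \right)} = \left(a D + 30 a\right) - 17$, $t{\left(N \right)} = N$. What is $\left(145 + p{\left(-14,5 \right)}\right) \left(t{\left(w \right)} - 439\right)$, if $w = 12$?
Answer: $-88816$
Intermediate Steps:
$p{\left(D,a \right)} = -17 + 30 a + D a$ ($p{\left(D,a \right)} = \left(D a + 30 a\right) - 17 = \left(30 a + D a\right) - 17 = -17 + 30 a + D a$)
$\left(145 + p{\left(-14,5 \right)}\right) \left(t{\left(w \right)} - 439\right) = \left(145 - -63\right) \left(12 - 439\right) = \left(145 - -63\right) \left(-427\right) = \left(145 + 63\right) \left(-427\right) = 208 \left(-427\right) = -88816$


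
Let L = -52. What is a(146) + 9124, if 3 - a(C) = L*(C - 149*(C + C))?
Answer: -2245697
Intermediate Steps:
a(C) = 3 - 15444*C (a(C) = 3 - (-52)*(C - 149*(C + C)) = 3 - (-52)*(C - 298*C) = 3 - (-52)*(-297*C) = 3 - 15444*C)
a(146) + 9124 = (3 - 15444*146) + 9124 = (3 - 2254824) + 9124 = -2254821 + 9124 = -2245697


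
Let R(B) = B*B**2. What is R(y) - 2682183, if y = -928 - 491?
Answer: -2859925242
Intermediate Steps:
y = -1419
R(B) = B**3
R(y) - 2682183 = (-1419)**3 - 2682183 = -2857243059 - 2682183 = -2859925242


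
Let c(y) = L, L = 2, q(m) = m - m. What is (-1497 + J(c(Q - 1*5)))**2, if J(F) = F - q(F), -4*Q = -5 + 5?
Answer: 2235025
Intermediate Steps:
q(m) = 0
Q = 0 (Q = -(-5 + 5)/4 = -1/4*0 = 0)
c(y) = 2
J(F) = F (J(F) = F - 1*0 = F + 0 = F)
(-1497 + J(c(Q - 1*5)))**2 = (-1497 + 2)**2 = (-1495)**2 = 2235025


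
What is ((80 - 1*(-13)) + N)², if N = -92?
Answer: 1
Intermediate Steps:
((80 - 1*(-13)) + N)² = ((80 - 1*(-13)) - 92)² = ((80 + 13) - 92)² = (93 - 92)² = 1² = 1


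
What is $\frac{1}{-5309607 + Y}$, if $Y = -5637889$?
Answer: $- \frac{1}{10947496} \approx -9.1345 \cdot 10^{-8}$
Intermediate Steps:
$\frac{1}{-5309607 + Y} = \frac{1}{-5309607 - 5637889} = \frac{1}{-10947496} = - \frac{1}{10947496}$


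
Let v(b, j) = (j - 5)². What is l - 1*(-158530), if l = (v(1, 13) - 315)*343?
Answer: 72437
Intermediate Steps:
v(b, j) = (-5 + j)²
l = -86093 (l = ((-5 + 13)² - 315)*343 = (8² - 315)*343 = (64 - 315)*343 = -251*343 = -86093)
l - 1*(-158530) = -86093 - 1*(-158530) = -86093 + 158530 = 72437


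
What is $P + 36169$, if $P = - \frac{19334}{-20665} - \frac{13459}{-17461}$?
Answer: $\frac{13051532595694}{360831565} \approx 36171.0$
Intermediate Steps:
$P = \frac{615721209}{360831565}$ ($P = \left(-19334\right) \left(- \frac{1}{20665}\right) - - \frac{13459}{17461} = \frac{19334}{20665} + \frac{13459}{17461} = \frac{615721209}{360831565} \approx 1.7064$)
$P + 36169 = \frac{615721209}{360831565} + 36169 = \frac{13051532595694}{360831565}$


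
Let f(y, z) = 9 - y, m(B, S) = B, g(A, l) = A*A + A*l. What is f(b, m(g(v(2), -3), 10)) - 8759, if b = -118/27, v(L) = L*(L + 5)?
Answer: -236132/27 ≈ -8745.6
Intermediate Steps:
v(L) = L*(5 + L)
g(A, l) = A**2 + A*l
b = -118/27 (b = -118*1/27 = -118/27 ≈ -4.3704)
f(b, m(g(v(2), -3), 10)) - 8759 = (9 - 1*(-118/27)) - 8759 = (9 + 118/27) - 8759 = 361/27 - 8759 = -236132/27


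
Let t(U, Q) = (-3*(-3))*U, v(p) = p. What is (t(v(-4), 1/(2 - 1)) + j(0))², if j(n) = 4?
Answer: 1024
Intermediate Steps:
t(U, Q) = 9*U
(t(v(-4), 1/(2 - 1)) + j(0))² = (9*(-4) + 4)² = (-36 + 4)² = (-32)² = 1024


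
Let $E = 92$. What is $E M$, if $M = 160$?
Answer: $14720$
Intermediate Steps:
$E M = 92 \cdot 160 = 14720$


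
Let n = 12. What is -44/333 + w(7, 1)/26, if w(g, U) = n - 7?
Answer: 521/8658 ≈ 0.060176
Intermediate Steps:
w(g, U) = 5 (w(g, U) = 12 - 7 = 5)
-44/333 + w(7, 1)/26 = -44/333 + 5/26 = 521/8658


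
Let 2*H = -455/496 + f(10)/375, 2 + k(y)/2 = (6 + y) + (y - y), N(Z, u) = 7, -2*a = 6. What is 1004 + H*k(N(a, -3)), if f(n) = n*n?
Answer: 7416509/7440 ≈ 996.84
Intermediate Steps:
a = -3 (a = -1/2*6 = -3)
f(n) = n**2
k(y) = 8 + 2*y (k(y) = -4 + 2*((6 + y) + (y - y)) = -4 + 2*((6 + y) + 0) = -4 + 2*(6 + y) = -4 + (12 + 2*y) = 8 + 2*y)
H = -4841/14880 (H = (-455/496 + 10**2/375)/2 = (-455*1/496 + 100*(1/375))/2 = (-455/496 + 4/15)/2 = (1/2)*(-4841/7440) = -4841/14880 ≈ -0.32534)
1004 + H*k(N(a, -3)) = 1004 - 4841*(8 + 2*7)/14880 = 1004 - 4841*(8 + 14)/14880 = 1004 - 4841/14880*22 = 1004 - 53251/7440 = 7416509/7440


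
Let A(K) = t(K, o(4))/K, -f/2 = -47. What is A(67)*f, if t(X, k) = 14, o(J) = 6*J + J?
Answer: 1316/67 ≈ 19.642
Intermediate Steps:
f = 94 (f = -2*(-47) = 94)
o(J) = 7*J
A(K) = 14/K
A(67)*f = (14/67)*94 = 1316/67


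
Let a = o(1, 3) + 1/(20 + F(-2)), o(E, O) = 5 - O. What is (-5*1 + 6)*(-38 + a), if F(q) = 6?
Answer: -935/26 ≈ -35.962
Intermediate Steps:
a = 53/26 (a = (5 - 1*3) + 1/(20 + 6) = (5 - 3) + 1/26 = 2 + 1/26 = 53/26 ≈ 2.0385)
(-5*1 + 6)*(-38 + a) = (-5*1 + 6)*(-38 + 53/26) = (-5 + 6)*(-935/26) = 1*(-935/26) = -935/26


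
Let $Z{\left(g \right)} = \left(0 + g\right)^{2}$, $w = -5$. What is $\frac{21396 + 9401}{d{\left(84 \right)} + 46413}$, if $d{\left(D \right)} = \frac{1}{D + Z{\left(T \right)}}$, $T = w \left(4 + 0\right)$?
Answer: $\frac{648076}{976691} \approx 0.66354$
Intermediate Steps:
$T = -20$ ($T = - 5 \left(4 + 0\right) = \left(-5\right) 4 = -20$)
$Z{\left(g \right)} = g^{2}$
$d{\left(D \right)} = \frac{1}{400 + D}$ ($d{\left(D \right)} = \frac{1}{D + \left(-20\right)^{2}} = \frac{1}{D + 400} = \frac{1}{400 + D}$)
$\frac{21396 + 9401}{d{\left(84 \right)} + 46413} = \frac{21396 + 9401}{\frac{1}{400 + 84} + 46413} = \frac{30797}{\frac{1}{484} + 46413} = \frac{30797}{\frac{22463893}{484}} = 30797 \cdot \frac{484}{22463893} = \frac{648076}{976691}$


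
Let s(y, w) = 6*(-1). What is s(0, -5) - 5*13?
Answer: -71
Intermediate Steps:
s(y, w) = -6
s(0, -5) - 5*13 = -6 - 5*13 = -6 - 65 = -71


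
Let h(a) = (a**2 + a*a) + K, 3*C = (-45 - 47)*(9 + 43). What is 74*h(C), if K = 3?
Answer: 3387227086/9 ≈ 3.7636e+8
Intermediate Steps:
C = -4784/3 (C = ((-45 - 47)*(9 + 43))/3 = (-92*52)/3 = (1/3)*(-4784) = -4784/3 ≈ -1594.7)
h(a) = 3 + 2*a**2 (h(a) = (a**2 + a*a) + 3 = (a**2 + a**2) + 3 = 2*a**2 + 3 = 3 + 2*a**2)
74*h(C) = 74*(3 + 2*(-4784/3)**2) = 74*(3 + 2*(22886656/9)) = 74*(3 + 45773312/9) = 74*(45773339/9) = 3387227086/9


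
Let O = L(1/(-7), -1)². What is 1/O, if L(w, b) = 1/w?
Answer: 1/49 ≈ 0.020408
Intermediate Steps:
O = 49 (O = (1/(1/(-7)))² = (1/(-⅐))² = (-7)² = 49)
1/O = 1/49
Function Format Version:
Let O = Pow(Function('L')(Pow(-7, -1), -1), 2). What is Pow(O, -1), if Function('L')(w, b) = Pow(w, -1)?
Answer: Rational(1, 49) ≈ 0.020408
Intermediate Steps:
O = 49 (O = Pow(Pow(Pow(-7, -1), -1), 2) = Pow(Pow(Rational(-1, 7), -1), 2) = Pow(-7, 2) = 49)
Pow(O, -1) = Pow(49, -1) = Rational(1, 49)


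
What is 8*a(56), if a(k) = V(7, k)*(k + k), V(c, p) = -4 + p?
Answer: 46592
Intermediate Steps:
a(k) = 2*k*(-4 + k) (a(k) = (-4 + k)*(k + k) = (-4 + k)*(2*k) = 2*k*(-4 + k))
8*a(56) = 8*(2*56*(-4 + 56)) = 8*(2*56*52) = 8*5824 = 46592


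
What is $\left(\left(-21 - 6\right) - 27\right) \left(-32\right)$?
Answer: $1728$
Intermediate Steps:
$\left(\left(-21 - 6\right) - 27\right) \left(-32\right) = \left(-27 - 27\right) \left(-32\right) = \left(-54\right) \left(-32\right) = 1728$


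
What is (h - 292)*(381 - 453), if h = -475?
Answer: 55224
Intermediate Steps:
(h - 292)*(381 - 453) = (-475 - 292)*(381 - 453) = -767*(-72) = 55224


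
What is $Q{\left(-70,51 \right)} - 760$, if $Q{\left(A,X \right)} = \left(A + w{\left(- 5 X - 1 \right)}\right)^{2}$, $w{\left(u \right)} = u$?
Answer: $105516$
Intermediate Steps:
$Q{\left(A,X \right)} = \left(-1 + A - 5 X\right)^{2}$ ($Q{\left(A,X \right)} = \left(A - \left(1 + 5 X\right)\right)^{2} = \left(-1 + A - 5 X\right)^{2}$)
$Q{\left(-70,51 \right)} - 760 = \left(1 - -70 + 5 \cdot 51\right)^{2} - 760 = \left(1 + 70 + 255\right)^{2} - 760 = 326^{2} - 760 = 106276 - 760 = 105516$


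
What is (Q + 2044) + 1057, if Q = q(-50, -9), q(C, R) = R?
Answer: 3092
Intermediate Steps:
Q = -9
(Q + 2044) + 1057 = (-9 + 2044) + 1057 = 2035 + 1057 = 3092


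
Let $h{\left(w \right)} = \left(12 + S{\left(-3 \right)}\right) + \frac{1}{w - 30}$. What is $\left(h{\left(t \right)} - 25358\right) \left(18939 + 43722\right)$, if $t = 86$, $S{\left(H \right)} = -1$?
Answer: $- \frac{88942965891}{56} \approx -1.5883 \cdot 10^{9}$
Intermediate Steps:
$h{\left(w \right)} = 11 + \frac{1}{-30 + w}$ ($h{\left(w \right)} = \left(12 - 1\right) + \frac{1}{w - 30} = 11 + \frac{1}{-30 + w}$)
$\left(h{\left(t \right)} - 25358\right) \left(18939 + 43722\right) = \left(\frac{-329 + 11 \cdot 86}{-30 + 86} - 25358\right) \left(18939 + 43722\right) = \left(\frac{-329 + 946}{56} - 25358\right) 62661 = \left(\frac{1}{56} \cdot 617 - 25358\right) 62661 = \left(\frac{617}{56} - 25358\right) 62661 = \left(- \frac{1419431}{56}\right) 62661 = - \frac{88942965891}{56}$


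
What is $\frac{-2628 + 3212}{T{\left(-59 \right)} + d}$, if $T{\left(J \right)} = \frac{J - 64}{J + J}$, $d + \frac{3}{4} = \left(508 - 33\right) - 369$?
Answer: $\frac{137824}{25085} \approx 5.4943$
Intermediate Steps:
$d = \frac{421}{4}$ ($d = - \frac{3}{4} + \left(\left(508 - 33\right) - 369\right) = - \frac{3}{4} + \left(475 - 369\right) = - \frac{3}{4} + 106 = \frac{421}{4} \approx 105.25$)
$T{\left(J \right)} = \frac{-64 + J}{2 J}$
$\frac{-2628 + 3212}{T{\left(-59 \right)} + d} = \frac{-2628 + 3212}{\frac{-64 - 59}{2 \left(-59\right)} + \frac{421}{4}} = \frac{584}{\frac{1}{2} \left(- \frac{1}{59}\right) \left(-123\right) + \frac{421}{4}} = \frac{584}{\frac{123}{118} + \frac{421}{4}} = \frac{584}{\frac{25085}{236}} = 584 \cdot \frac{236}{25085} = \frac{137824}{25085}$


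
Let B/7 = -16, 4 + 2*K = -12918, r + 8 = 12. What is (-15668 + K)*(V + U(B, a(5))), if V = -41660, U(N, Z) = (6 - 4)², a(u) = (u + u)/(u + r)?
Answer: 921805624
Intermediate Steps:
r = 4 (r = -8 + 12 = 4)
K = -6461 (K = -2 + (½)*(-12918) = -2 - 6459 = -6461)
B = -112 (B = 7*(-16) = -112)
a(u) = 2*u/(4 + u) (a(u) = (u + u)/(u + 4) = (2*u)/(4 + u) = 2*u/(4 + u))
U(N, Z) = 4 (U(N, Z) = 2² = 4)
(-15668 + K)*(V + U(B, a(5))) = (-15668 - 6461)*(-41660 + 4) = -22129*(-41656) = 921805624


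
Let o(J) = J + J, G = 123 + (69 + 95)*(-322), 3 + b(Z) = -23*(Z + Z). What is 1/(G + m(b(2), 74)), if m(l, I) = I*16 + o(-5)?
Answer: -1/51511 ≈ -1.9413e-5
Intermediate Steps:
b(Z) = -3 - 46*Z (b(Z) = -3 - 23*(Z + Z) = -3 - 46*Z)
G = -52685 (G = 123 + 164*(-322) = 123 - 52808 = -52685)
o(J) = 2*J
m(l, I) = -10 + 16*I (m(l, I) = I*16 + 2*(-5) = 16*I - 10 = -10 + 16*I)
1/(G + m(b(2), 74)) = 1/(-52685 + (-10 + 16*74)) = 1/(-52685 + (-10 + 1184)) = 1/(-52685 + 1174) = 1/(-51511) = -1/51511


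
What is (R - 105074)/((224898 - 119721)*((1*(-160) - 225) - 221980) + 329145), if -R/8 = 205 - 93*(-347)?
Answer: 182441/11693677230 ≈ 1.5602e-5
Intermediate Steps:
R = -259808 (R = -8*(205 - 93*(-347)) = -8*(205 + 32271) = -8*32476 = -259808)
(R - 105074)/((224898 - 119721)*((1*(-160) - 225) - 221980) + 329145) = (-259808 - 105074)/((224898 - 119721)*((1*(-160) - 225) - 221980) + 329145) = -364882/(105177*((-160 - 225) - 221980) + 329145) = -364882/(105177*(-385 - 221980) + 329145) = -364882/(105177*(-222365) + 329145) = -364882/(-23387683605 + 329145) = -364882/(-23387354460) = -364882*(-1/23387354460) = 182441/11693677230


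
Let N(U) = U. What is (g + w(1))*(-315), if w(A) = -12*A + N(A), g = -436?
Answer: 140805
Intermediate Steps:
w(A) = -11*A (w(A) = -12*A + A = -11*A)
(g + w(1))*(-315) = (-436 - 11*1)*(-315) = (-436 - 11)*(-315) = -447*(-315) = 140805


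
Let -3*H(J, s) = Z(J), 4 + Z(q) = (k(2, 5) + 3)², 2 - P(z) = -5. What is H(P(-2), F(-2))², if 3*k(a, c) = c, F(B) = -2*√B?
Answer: 25600/729 ≈ 35.117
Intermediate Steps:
P(z) = 7 (P(z) = 2 - 1*(-5) = 2 + 5 = 7)
k(a, c) = c/3
Z(q) = 160/9 (Z(q) = -4 + ((⅓)*5 + 3)² = -4 + (5/3 + 3)² = -4 + (14/3)² = -4 + 196/9 = 160/9)
H(J, s) = -160/27 (H(J, s) = -⅓*160/9 = -160/27)
H(P(-2), F(-2))² = (-160/27)² = 25600/729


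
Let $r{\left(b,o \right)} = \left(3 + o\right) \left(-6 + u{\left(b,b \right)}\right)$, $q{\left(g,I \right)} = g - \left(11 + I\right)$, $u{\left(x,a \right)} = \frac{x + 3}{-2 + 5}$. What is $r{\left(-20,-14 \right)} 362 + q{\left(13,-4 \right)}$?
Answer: $\frac{139388}{3} \approx 46463.0$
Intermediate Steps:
$u{\left(x,a \right)} = 1 + \frac{x}{3}$ ($u{\left(x,a \right)} = \frac{3 + x}{3} = \left(3 + x\right) \frac{1}{3} = 1 + \frac{x}{3}$)
$q{\left(g,I \right)} = -11 + g - I$
$r{\left(b,o \right)} = \left(-5 + \frac{b}{3}\right) \left(3 + o\right)$ ($r{\left(b,o \right)} = \left(3 + o\right) \left(-6 + \left(1 + \frac{b}{3}\right)\right) = \left(3 + o\right) \left(-5 + \frac{b}{3}\right) = \left(-5 + \frac{b}{3}\right) \left(3 + o\right)$)
$r{\left(-20,-14 \right)} 362 + q{\left(13,-4 \right)} = \left(-15 - 20 - -70 + \frac{1}{3} \left(-20\right) \left(-14\right)\right) 362 - -6 = \left(-15 - 20 + 70 + \frac{280}{3}\right) 362 + \left(-11 + 13 + 4\right) = \frac{385}{3} \cdot 362 + 6 = \frac{139370}{3} + 6 = \frac{139388}{3}$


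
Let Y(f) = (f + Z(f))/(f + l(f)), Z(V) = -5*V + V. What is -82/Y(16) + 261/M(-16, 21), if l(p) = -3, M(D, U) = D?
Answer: 283/48 ≈ 5.8958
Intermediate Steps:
Z(V) = -4*V
Y(f) = -3*f/(-3 + f) (Y(f) = (f - 4*f)/(f - 3) = (-3*f)/(-3 + f) = -3*f/(-3 + f))
-82/Y(16) + 261/M(-16, 21) = -82/((-3*16/(-3 + 16))) + 261/(-16) = -82/((-3*16/13)) + 261*(-1/16) = -82/((-3*16*1/13)) - 261/16 = -82/(-48/13) - 261/16 = -82*(-13/48) - 261/16 = 533/24 - 261/16 = 283/48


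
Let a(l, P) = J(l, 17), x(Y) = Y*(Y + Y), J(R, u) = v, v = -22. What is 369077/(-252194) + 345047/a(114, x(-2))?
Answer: -21756725703/1387067 ≈ -15685.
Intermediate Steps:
J(R, u) = -22
x(Y) = 2*Y**2 (x(Y) = Y*(2*Y) = 2*Y**2)
a(l, P) = -22
369077/(-252194) + 345047/a(114, x(-2)) = 369077/(-252194) + 345047/(-22) = 369077*(-1/252194) + 345047*(-1/22) = -369077/252194 - 345047/22 = -21756725703/1387067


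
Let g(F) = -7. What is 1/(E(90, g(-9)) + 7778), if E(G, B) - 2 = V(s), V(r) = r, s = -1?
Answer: 1/7779 ≈ 0.00012855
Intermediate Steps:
E(G, B) = 1 (E(G, B) = 2 - 1 = 1)
1/(E(90, g(-9)) + 7778) = 1/(1 + 7778) = 1/7779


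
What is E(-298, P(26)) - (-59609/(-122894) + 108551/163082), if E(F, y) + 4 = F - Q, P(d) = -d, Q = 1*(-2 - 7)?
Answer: -20189413078/68636299 ≈ -294.15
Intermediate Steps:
Q = -9 (Q = 1*(-9) = -9)
E(F, y) = 5 + F (E(F, y) = -4 + (F - 1*(-9)) = -4 + (F + 9) = -4 + (9 + F) = 5 + F)
E(-298, P(26)) - (-59609/(-122894) + 108551/163082) = (5 - 298) - (-59609/(-122894) + 108551/163082) = -293 - (-59609*(-1/122894) + 108551*(1/163082)) = -293 - (59609/122894 + 1487/2234) = -293 - 1*78977471/68636299 = -293 - 78977471/68636299 = -20189413078/68636299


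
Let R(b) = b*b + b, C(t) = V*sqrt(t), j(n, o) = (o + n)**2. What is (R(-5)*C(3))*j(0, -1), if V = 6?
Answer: 120*sqrt(3) ≈ 207.85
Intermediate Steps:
j(n, o) = (n + o)**2
C(t) = 6*sqrt(t)
R(b) = b + b**2 (R(b) = b**2 + b = b + b**2)
(R(-5)*C(3))*j(0, -1) = ((-5*(1 - 5))*(6*sqrt(3)))*(0 - 1)**2 = ((-5*(-4))*(6*sqrt(3)))*(-1)**2 = (20*(6*sqrt(3)))*1 = (120*sqrt(3))*1 = 120*sqrt(3)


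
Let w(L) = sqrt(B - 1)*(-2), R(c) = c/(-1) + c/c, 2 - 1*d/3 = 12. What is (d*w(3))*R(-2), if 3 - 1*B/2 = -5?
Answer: 180*sqrt(15) ≈ 697.14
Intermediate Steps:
d = -30 (d = 6 - 3*12 = 6 - 36 = -30)
B = 16 (B = 6 - 2*(-5) = 6 + 10 = 16)
R(c) = 1 - c (R(c) = c*(-1) + 1 = -c + 1 = 1 - c)
w(L) = -2*sqrt(15) (w(L) = sqrt(16 - 1)*(-2) = sqrt(15)*(-2) = -2*sqrt(15))
(d*w(3))*R(-2) = (-(-60)*sqrt(15))*(1 - 1*(-2)) = (60*sqrt(15))*(1 + 2) = (60*sqrt(15))*3 = 180*sqrt(15)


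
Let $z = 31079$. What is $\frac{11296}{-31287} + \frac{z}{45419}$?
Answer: $\frac{459315649}{1421024253} \approx 0.32323$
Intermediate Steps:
$\frac{11296}{-31287} + \frac{z}{45419} = \frac{11296}{-31287} + \frac{31079}{45419} = 11296 \left(- \frac{1}{31287}\right) + 31079 \cdot \frac{1}{45419} = - \frac{11296}{31287} + \frac{31079}{45419} = \frac{459315649}{1421024253}$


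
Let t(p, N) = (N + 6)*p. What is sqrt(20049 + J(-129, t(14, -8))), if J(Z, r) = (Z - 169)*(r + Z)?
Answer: sqrt(66835) ≈ 258.52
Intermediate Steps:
t(p, N) = p*(6 + N) (t(p, N) = (6 + N)*p = p*(6 + N))
J(Z, r) = (-169 + Z)*(Z + r)
sqrt(20049 + J(-129, t(14, -8))) = sqrt(20049 + ((-129)**2 - 169*(-129) - 2366*(6 - 8) - 1806*(6 - 8))) = sqrt(20049 + (16641 + 21801 - 2366*(-2) - 1806*(-2))) = sqrt(20049 + (16641 + 21801 - 169*(-28) - 129*(-28))) = sqrt(20049 + (16641 + 21801 + 4732 + 3612)) = sqrt(20049 + 46786) = sqrt(66835)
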